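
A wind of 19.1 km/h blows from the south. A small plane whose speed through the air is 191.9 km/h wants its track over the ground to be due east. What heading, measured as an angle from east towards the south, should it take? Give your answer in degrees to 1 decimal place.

The wind pushes perpendicular to the desired track; the heading must have a component into the wind equal to 19.1 km/h: 191.9 sin θ = 19.1.
sin θ = 0.0995, so θ = 5.712°.

5.7°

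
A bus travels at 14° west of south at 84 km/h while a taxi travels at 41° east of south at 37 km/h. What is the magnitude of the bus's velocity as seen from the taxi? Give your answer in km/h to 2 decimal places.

Taking east as x and north as y: bus velocity = (-20.321, -81.505) km/h; taxi velocity = (24.274, -27.924) km/h.
Velocity of bus relative to taxi = (-20.321, -81.505) − (24.274, -27.924) = (-44.596, -53.581) km/h.
Magnitude = |(-44.596, -53.581)| = 69.711 km/h.

69.71 km/h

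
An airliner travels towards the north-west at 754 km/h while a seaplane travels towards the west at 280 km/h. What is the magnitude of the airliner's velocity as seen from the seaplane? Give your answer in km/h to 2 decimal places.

Taking east as x and north as y: airliner velocity = (-533.159, 533.159) km/h; seaplane velocity = (-280.000, 0.000) km/h.
Velocity of airliner relative to seaplane = (-533.159, 533.159) − (-280.000, 0.000) = (-253.159, 533.159) km/h.
Magnitude = |(-253.159, 533.159)| = 590.209 km/h.

590.21 km/h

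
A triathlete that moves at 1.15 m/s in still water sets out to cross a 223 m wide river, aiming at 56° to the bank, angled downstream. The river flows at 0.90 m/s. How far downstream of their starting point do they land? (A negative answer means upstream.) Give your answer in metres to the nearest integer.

Perpendicular speed = 0.953 m/s; crossing time = 223 / 0.953 = 233.901 s.
Net downstream speed = 1.543 m/s.
Drift = 1.543 × 233.901 = 360.927 m (downstream).

361 m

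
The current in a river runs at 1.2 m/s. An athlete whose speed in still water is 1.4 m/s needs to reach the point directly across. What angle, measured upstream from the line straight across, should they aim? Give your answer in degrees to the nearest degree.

59°

To cancel the current, the upstream component of the athlete's velocity must equal the flow: 1.4 sin θ = 1.2.
sin θ = 1.2 / 1.4 = 0.8571.
θ = arcsin(0.8571) = 58.997°.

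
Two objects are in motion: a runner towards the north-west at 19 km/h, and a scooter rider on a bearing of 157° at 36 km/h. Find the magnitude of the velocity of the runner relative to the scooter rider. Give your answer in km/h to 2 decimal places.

54.09 km/h

Taking east as x and north as y: runner velocity = (-13.435, 13.435) km/h; scooter rider velocity = (14.066, -33.138) km/h.
Velocity of runner relative to scooter rider = (-13.435, 13.435) − (14.066, -33.138) = (-27.501, 46.573) km/h.
Magnitude = |(-27.501, 46.573)| = 54.087 km/h.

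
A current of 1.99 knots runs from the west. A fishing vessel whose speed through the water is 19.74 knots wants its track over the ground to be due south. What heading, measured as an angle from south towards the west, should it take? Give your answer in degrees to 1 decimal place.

5.8°

The current pushes perpendicular to the desired track; the heading must have a component into the current equal to 1.99 knots: 19.74 sin θ = 1.99.
sin θ = 0.1008, so θ = 5.786°.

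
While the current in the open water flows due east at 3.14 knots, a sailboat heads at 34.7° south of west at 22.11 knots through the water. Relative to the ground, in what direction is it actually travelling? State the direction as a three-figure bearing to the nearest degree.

Taking east as x and north as y: velocity relative to the water = (-18.178, -12.587) knots; the water relative to ground = (3.140, 0.000) knots.
Velocity relative to ground = (-18.178, -12.587) + (3.140, 0.000) = (-15.038, -12.587) knots.
Bearing = atan2(-15.04, -12.59) = 230.07° clockwise from north.

230°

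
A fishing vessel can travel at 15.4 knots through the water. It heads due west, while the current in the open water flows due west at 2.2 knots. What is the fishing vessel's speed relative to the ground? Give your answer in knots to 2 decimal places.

17.60 knots

Taking east as x and north as y: velocity relative to the water = (-15.400, 0.000) knots; the water relative to ground = (-2.200, 0.000) knots.
Velocity relative to ground = (-15.400, 0.000) + (-2.200, 0.000) = (-17.600, 0.000) knots.
Speed = |(-17.600, 0.000)| = 17.600 knots.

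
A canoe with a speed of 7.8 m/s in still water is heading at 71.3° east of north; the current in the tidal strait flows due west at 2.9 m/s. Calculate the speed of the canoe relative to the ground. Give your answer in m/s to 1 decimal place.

5.1 m/s

Taking east as x and north as y: velocity relative to the water = (7.388, 2.501) m/s; the water relative to ground = (-2.900, 0.000) m/s.
Velocity relative to ground = (7.388, 2.501) + (-2.900, 0.000) = (4.488, 2.501) m/s.
Speed = |(4.488, 2.501)| = 5.138 m/s.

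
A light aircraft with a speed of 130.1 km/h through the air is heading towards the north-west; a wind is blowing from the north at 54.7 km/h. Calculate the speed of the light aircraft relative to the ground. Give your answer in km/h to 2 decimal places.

Taking east as x and north as y: velocity relative to the air = (-91.995, 91.995) km/h; the air relative to ground = (0.000, -54.700) km/h.
Velocity relative to ground = (-91.995, 91.995) + (0.000, -54.700) = (-91.995, 37.295) km/h.
Speed = |(-91.995, 37.295)| = 99.267 km/h.

99.27 km/h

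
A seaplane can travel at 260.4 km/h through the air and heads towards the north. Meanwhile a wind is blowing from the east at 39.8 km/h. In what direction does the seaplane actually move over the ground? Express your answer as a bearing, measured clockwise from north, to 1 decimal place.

351.3°

Taking east as x and north as y: velocity relative to the air = (0.000, 260.400) km/h; the air relative to ground = (-39.800, 0.000) km/h.
Velocity relative to ground = (0.000, 260.400) + (-39.800, 0.000) = (-39.800, 260.400) km/h.
Bearing = atan2(-39.80, 260.40) = 351.31° clockwise from north.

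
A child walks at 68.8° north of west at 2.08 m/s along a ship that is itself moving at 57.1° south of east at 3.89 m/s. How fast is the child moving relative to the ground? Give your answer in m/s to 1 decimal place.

Taking east as x and north as y: ship velocity = (2.113, -3.266) m/s; child velocity relative to ship = (-0.752, 1.939) m/s.
Velocity relative to ground = (2.113, -3.266) + (-0.752, 1.939) = (1.361, -1.327) m/s.
Speed = |(1.361, -1.327)| = 1.901 m/s.

1.9 m/s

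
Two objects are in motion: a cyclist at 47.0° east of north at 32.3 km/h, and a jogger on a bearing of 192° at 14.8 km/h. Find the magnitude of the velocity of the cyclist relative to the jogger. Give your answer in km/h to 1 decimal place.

45.2 km/h

Taking east as x and north as y: cyclist velocity = (23.623, 22.029) km/h; jogger velocity = (-3.077, -14.477) km/h.
Velocity of cyclist relative to jogger = (23.623, 22.029) − (-3.077, -14.477) = (26.700, 36.505) km/h.
Magnitude = |(26.700, 36.505)| = 45.227 km/h.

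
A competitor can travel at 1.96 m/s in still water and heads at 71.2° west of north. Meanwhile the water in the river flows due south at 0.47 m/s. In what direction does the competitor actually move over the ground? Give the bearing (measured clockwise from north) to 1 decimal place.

Taking east as x and north as y: velocity relative to the water = (-1.855, 0.632) m/s; the water relative to ground = (0.000, -0.470) m/s.
Velocity relative to ground = (-1.855, 0.632) + (0.000, -0.470) = (-1.855, 0.162) m/s.
Bearing = atan2(-1.86, 0.16) = 274.98° clockwise from north.

275.0°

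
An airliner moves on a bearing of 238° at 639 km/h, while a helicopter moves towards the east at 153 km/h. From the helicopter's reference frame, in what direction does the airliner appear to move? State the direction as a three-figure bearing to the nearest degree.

244°

Taking east as x and north as y: airliner velocity = (-541.903, -338.618) km/h; helicopter velocity = (153.000, 0.000) km/h.
Velocity of airliner relative to helicopter = (-541.903, -338.618) − (153.000, 0.000) = (-694.903, -338.618) km/h.
Bearing = atan2(-694.90, -338.62) = 244.02° clockwise from north.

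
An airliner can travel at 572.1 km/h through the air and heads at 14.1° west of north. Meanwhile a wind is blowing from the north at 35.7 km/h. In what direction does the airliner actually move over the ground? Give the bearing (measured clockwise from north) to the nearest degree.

345°

Taking east as x and north as y: velocity relative to the air = (-139.372, 554.864) km/h; the air relative to ground = (0.000, -35.700) km/h.
Velocity relative to ground = (-139.372, 554.864) + (0.000, -35.700) = (-139.372, 519.164) km/h.
Bearing = atan2(-139.37, 519.16) = 344.97° clockwise from north.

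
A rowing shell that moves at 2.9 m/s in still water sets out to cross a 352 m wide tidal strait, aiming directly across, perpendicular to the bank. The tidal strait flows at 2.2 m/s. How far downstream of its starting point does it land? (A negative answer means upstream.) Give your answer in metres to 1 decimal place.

267.0 m

Perpendicular speed = 2.900 m/s; crossing time = 352 / 2.900 = 121.379 s.
Net downstream speed = 2.200 m/s.
Drift = 2.200 × 121.379 = 267.034 m (downstream).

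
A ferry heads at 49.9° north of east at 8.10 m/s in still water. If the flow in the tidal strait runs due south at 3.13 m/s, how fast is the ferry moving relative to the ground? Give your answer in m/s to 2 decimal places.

Taking east as x and north as y: velocity relative to the water = (5.217, 6.196) m/s; the water relative to ground = (0.000, -3.130) m/s.
Velocity relative to ground = (5.217, 6.196) + (0.000, -3.130) = (5.217, 3.066) m/s.
Speed = |(5.217, 3.066)| = 6.052 m/s.

6.05 m/s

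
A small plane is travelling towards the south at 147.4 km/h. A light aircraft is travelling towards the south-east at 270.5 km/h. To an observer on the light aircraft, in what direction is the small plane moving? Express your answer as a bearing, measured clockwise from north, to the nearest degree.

283°

Taking east as x and north as y: small plane velocity = (0.000, -147.400) km/h; light aircraft velocity = (191.272, -191.272) km/h.
Velocity of small plane relative to light aircraft = (0.000, -147.400) − (191.272, -191.272) = (-191.272, 43.872) km/h.
Bearing = atan2(-191.27, 43.87) = 282.92° clockwise from north.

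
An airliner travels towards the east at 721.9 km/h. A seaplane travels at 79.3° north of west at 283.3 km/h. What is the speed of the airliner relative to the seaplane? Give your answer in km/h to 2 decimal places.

823.01 km/h

Taking east as x and north as y: airliner velocity = (721.900, 0.000) km/h; seaplane velocity = (-52.599, 278.374) km/h.
Velocity of airliner relative to seaplane = (721.900, 0.000) − (-52.599, 278.374) = (774.499, -278.374) km/h.
Magnitude = |(774.499, -278.374)| = 823.008 km/h.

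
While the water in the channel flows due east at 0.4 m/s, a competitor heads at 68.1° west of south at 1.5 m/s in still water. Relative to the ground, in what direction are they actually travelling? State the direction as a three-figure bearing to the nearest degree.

Taking east as x and north as y: velocity relative to the water = (-1.392, -0.559) m/s; the water relative to ground = (0.400, 0.000) m/s.
Velocity relative to ground = (-1.392, -0.559) + (0.400, 0.000) = (-0.992, -0.559) m/s.
Bearing = atan2(-0.99, -0.56) = 240.57° clockwise from north.

241°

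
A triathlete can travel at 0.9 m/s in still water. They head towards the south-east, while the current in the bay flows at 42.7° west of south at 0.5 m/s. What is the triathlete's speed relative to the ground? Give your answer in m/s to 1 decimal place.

1.0 m/s

Taking east as x and north as y: velocity relative to the water = (0.636, -0.636) m/s; the water relative to ground = (-0.339, -0.367) m/s.
Velocity relative to ground = (0.636, -0.636) + (-0.339, -0.367) = (0.297, -1.004) m/s.
Speed = |(0.297, -1.004)| = 1.047 m/s.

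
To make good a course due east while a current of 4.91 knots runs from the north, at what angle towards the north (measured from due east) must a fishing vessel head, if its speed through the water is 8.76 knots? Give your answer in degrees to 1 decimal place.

The current pushes perpendicular to the desired track; the heading must have a component into the current equal to 4.91 knots: 8.76 sin θ = 4.91.
sin θ = 0.5605, so θ = 34.091°.

34.1°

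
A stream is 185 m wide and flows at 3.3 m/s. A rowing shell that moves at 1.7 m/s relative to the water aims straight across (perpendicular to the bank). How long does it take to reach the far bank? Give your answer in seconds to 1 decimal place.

108.8 s

The component of the rowing shell's velocity perpendicular to the bank is 1.7 m/s.
Only the cross-stream component determines the crossing time; the current contributes nothing perpendicular to the bank.
Time = 185 / 1.700 = 108.824 s.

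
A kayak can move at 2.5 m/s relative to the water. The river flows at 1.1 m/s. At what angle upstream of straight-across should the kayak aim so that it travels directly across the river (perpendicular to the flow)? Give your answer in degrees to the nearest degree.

To cancel the current, the upstream component of the kayak's velocity must equal the flow: 2.5 sin θ = 1.1.
sin θ = 1.1 / 2.5 = 0.4400.
θ = arcsin(0.4400) = 26.104°.

26°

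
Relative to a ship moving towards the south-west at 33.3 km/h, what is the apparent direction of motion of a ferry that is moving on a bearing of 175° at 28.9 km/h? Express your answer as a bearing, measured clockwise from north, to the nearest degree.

101°

Taking east as x and north as y: ferry velocity = (2.519, -28.790) km/h; ship velocity = (-23.547, -23.547) km/h.
Velocity of ferry relative to ship = (2.519, -28.790) − (-23.547, -23.547) = (26.065, -5.243) km/h.
Bearing = atan2(26.07, -5.24) = 101.37° clockwise from north.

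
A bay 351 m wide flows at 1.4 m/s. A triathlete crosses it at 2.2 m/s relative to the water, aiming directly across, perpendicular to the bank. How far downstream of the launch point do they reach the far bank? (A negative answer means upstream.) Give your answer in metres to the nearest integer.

Perpendicular speed = 2.200 m/s; crossing time = 351 / 2.200 = 159.545 s.
Net downstream speed = 1.400 m/s.
Drift = 1.400 × 159.545 = 223.364 m (downstream).

223 m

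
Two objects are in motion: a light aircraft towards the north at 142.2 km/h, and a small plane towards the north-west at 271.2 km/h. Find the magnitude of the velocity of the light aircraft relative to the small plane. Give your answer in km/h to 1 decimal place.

198.1 km/h

Taking east as x and north as y: light aircraft velocity = (0.000, 142.200) km/h; small plane velocity = (-191.767, 191.767) km/h.
Velocity of light aircraft relative to small plane = (0.000, 142.200) − (-191.767, 191.767) = (191.767, -49.567) km/h.
Magnitude = |(191.767, -49.567)| = 198.070 km/h.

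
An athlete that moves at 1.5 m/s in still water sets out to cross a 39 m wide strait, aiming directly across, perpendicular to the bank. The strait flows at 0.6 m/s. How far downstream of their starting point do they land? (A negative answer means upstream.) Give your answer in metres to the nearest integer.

Perpendicular speed = 1.500 m/s; crossing time = 39 / 1.500 = 26.000 s.
Net downstream speed = 0.600 m/s.
Drift = 0.600 × 26.000 = 15.600 m (downstream).

16 m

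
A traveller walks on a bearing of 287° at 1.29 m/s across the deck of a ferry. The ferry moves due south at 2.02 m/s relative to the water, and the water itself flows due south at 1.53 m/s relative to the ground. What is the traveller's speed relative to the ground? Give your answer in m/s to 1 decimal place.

3.4 m/s

In east/north components (m/s): traveller relative to ferry = (-1.234, 0.377); ferry relative to water = (0.000, -2.020); water relative to ground = (0.000, -1.530).
Sum = (-1.234, -3.173) m/s.
Speed = |(-1.234, -3.173)| = 3.404 m/s.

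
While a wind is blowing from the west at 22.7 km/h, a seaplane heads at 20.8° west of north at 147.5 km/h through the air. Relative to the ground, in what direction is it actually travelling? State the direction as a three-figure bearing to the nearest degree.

Taking east as x and north as y: velocity relative to the air = (-52.378, 137.887) km/h; the air relative to ground = (22.700, 0.000) km/h.
Velocity relative to ground = (-52.378, 137.887) + (22.700, 0.000) = (-29.678, 137.887) km/h.
Bearing = atan2(-29.68, 137.89) = 347.85° clockwise from north.

348°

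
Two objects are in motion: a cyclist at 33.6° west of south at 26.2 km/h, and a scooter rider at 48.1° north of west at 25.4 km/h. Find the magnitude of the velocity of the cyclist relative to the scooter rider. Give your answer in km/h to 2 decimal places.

Taking east as x and north as y: cyclist velocity = (-14.499, -21.823) km/h; scooter rider velocity = (-16.963, 18.906) km/h.
Velocity of cyclist relative to scooter rider = (-14.499, -21.823) − (-16.963, 18.906) = (2.464, -40.728) km/h.
Magnitude = |(2.464, -40.728)| = 40.803 km/h.

40.80 km/h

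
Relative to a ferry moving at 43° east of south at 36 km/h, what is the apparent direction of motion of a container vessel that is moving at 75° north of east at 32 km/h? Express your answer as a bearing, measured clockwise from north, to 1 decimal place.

Taking east as x and north as y: container vessel velocity = (8.282, 30.910) km/h; ferry velocity = (24.552, -26.329) km/h.
Velocity of container vessel relative to ferry = (8.282, 30.910) − (24.552, -26.329) = (-16.270, 57.238) km/h.
Bearing = atan2(-16.27, 57.24) = 344.13° clockwise from north.

344.1°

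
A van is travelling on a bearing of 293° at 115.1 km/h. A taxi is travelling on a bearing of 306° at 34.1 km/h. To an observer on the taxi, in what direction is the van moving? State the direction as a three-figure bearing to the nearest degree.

288°

Taking east as x and north as y: van velocity = (-105.950, 44.973) km/h; taxi velocity = (-27.587, 20.043) km/h.
Velocity of van relative to taxi = (-105.950, 44.973) − (-27.587, 20.043) = (-78.363, 24.930) km/h.
Bearing = atan2(-78.36, 24.93) = 287.65° clockwise from north.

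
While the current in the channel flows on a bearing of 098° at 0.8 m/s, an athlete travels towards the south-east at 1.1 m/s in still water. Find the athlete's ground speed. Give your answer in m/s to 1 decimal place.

1.8 m/s

Taking east as x and north as y: velocity relative to the water = (0.778, -0.778) m/s; the water relative to ground = (0.792, -0.111) m/s.
Velocity relative to ground = (0.778, -0.778) + (0.792, -0.111) = (1.570, -0.889) m/s.
Speed = |(1.570, -0.889)| = 1.804 m/s.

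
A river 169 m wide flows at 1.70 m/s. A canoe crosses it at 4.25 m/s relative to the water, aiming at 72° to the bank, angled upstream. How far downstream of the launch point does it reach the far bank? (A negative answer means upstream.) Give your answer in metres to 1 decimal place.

16.2 m

Perpendicular speed = 4.042 m/s; crossing time = 169 / 4.042 = 41.811 s.
Net downstream speed = 0.387 m/s.
Drift = 0.387 × 41.811 = 16.167 m (downstream).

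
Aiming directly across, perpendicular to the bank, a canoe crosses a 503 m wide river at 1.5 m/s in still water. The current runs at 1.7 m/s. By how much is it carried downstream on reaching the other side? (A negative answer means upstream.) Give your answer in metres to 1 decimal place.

570.1 m

Perpendicular speed = 1.500 m/s; crossing time = 503 / 1.500 = 335.333 s.
Net downstream speed = 1.700 m/s.
Drift = 1.700 × 335.333 = 570.067 m (downstream).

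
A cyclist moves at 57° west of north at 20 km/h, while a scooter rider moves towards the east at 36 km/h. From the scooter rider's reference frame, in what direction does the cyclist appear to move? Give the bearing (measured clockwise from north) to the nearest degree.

Taking east as x and north as y: cyclist velocity = (-16.773, 10.893) km/h; scooter rider velocity = (36.000, 0.000) km/h.
Velocity of cyclist relative to scooter rider = (-16.773, 10.893) − (36.000, 0.000) = (-52.773, 10.893) km/h.
Bearing = atan2(-52.77, 10.89) = 281.66° clockwise from north.

282°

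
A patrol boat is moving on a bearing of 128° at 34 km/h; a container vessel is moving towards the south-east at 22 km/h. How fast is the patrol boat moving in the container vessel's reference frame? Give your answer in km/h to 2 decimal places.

12.46 km/h

Taking east as x and north as y: patrol boat velocity = (26.792, -20.932) km/h; container vessel velocity = (15.556, -15.556) km/h.
Velocity of patrol boat relative to container vessel = (26.792, -20.932) − (15.556, -15.556) = (11.236, -5.376) km/h.
Magnitude = |(11.236, -5.376)| = 12.456 km/h.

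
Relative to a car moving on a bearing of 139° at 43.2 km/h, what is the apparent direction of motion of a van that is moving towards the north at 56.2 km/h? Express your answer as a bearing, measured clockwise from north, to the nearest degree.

342°

Taking east as x and north as y: van velocity = (0.000, 56.200) km/h; car velocity = (28.342, -32.603) km/h.
Velocity of van relative to car = (0.000, 56.200) − (28.342, -32.603) = (-28.342, 88.803) km/h.
Bearing = atan2(-28.34, 88.80) = 342.30° clockwise from north.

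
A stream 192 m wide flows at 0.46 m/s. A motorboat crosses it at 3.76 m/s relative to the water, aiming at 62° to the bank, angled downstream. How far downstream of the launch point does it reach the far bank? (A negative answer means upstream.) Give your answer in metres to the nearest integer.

Perpendicular speed = 3.320 m/s; crossing time = 192 / 3.320 = 57.833 s.
Net downstream speed = 2.225 m/s.
Drift = 2.225 × 57.833 = 128.692 m (downstream).

129 m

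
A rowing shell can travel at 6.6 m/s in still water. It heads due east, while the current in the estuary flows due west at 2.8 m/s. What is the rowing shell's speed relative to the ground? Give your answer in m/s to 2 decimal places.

Taking east as x and north as y: velocity relative to the water = (6.600, 0.000) m/s; the water relative to ground = (-2.800, 0.000) m/s.
Velocity relative to ground = (6.600, 0.000) + (-2.800, 0.000) = (3.800, 0.000) m/s.
Speed = |(3.800, 0.000)| = 3.800 m/s.

3.80 m/s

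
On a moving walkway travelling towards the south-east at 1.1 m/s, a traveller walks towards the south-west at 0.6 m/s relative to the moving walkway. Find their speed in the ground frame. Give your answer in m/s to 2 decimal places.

Taking east as x and north as y: moving walkway velocity = (0.778, -0.778) m/s; traveller velocity relative to moving walkway = (-0.424, -0.424) m/s.
Velocity relative to ground = (0.778, -0.778) + (-0.424, -0.424) = (0.354, -1.202) m/s.
Speed = |(0.354, -1.202)| = 1.253 m/s.

1.25 m/s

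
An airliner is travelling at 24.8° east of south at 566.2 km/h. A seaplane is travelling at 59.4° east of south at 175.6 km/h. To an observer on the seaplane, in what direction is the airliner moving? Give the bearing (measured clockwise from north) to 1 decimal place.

168.5°

Taking east as x and north as y: airliner velocity = (237.494, -513.984) km/h; seaplane velocity = (151.146, -89.388) km/h.
Velocity of airliner relative to seaplane = (237.494, -513.984) − (151.146, -89.388) = (86.347, -424.596) km/h.
Bearing = atan2(86.35, -424.60) = 168.50° clockwise from north.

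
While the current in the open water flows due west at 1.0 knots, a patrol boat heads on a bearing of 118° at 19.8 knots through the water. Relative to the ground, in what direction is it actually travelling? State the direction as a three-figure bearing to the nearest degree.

119°

Taking east as x and north as y: velocity relative to the water = (17.482, -9.296) knots; the water relative to ground = (-1.000, 0.000) knots.
Velocity relative to ground = (17.482, -9.296) + (-1.000, 0.000) = (16.482, -9.296) knots.
Bearing = atan2(16.48, -9.30) = 119.42° clockwise from north.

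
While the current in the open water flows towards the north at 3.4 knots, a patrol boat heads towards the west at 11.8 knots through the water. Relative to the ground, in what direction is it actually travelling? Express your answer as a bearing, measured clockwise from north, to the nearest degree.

Taking east as x and north as y: velocity relative to the water = (-11.800, 0.000) knots; the water relative to ground = (0.000, 3.400) knots.
Velocity relative to ground = (-11.800, 0.000) + (0.000, 3.400) = (-11.800, 3.400) knots.
Bearing = atan2(-11.80, 3.40) = 286.07° clockwise from north.

286°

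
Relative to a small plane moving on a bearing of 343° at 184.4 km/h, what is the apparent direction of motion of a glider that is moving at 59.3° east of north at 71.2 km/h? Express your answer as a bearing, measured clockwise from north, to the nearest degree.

Taking east as x and north as y: glider velocity = (61.221, 36.351) km/h; small plane velocity = (-53.913, 176.343) km/h.
Velocity of glider relative to small plane = (61.221, 36.351) − (-53.913, 176.343) = (115.135, -139.992) km/h.
Bearing = atan2(115.13, -139.99) = 140.56° clockwise from north.

141°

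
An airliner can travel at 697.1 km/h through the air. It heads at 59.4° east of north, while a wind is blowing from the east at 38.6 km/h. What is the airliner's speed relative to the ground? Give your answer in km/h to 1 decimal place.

Taking east as x and north as y: velocity relative to the air = (600.023, 354.853) km/h; the air relative to ground = (-38.600, 0.000) km/h.
Velocity relative to ground = (600.023, 354.853) + (-38.600, 0.000) = (561.423, 354.853) km/h.
Speed = |(561.423, 354.853)| = 664.166 km/h.

664.2 km/h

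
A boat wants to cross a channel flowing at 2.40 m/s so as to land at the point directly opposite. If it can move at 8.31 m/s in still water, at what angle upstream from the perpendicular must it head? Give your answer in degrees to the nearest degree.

17°

To cancel the current, the upstream component of the boat's velocity must equal the flow: 8.31 sin θ = 2.40.
sin θ = 2.40 / 8.31 = 0.2888.
θ = arcsin(0.2888) = 16.787°.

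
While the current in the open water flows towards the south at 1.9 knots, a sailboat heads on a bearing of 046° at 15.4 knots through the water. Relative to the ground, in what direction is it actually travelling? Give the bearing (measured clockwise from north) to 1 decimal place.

Taking east as x and north as y: velocity relative to the water = (11.078, 10.698) knots; the water relative to ground = (0.000, -1.900) knots.
Velocity relative to ground = (11.078, 10.698) + (0.000, -1.900) = (11.078, 8.798) knots.
Bearing = atan2(11.08, 8.80) = 51.54° clockwise from north.

051.5°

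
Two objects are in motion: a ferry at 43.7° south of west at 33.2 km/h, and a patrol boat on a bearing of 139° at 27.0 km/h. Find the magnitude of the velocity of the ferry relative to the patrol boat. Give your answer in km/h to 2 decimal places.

Taking east as x and north as y: ferry velocity = (-24.003, -22.937) km/h; patrol boat velocity = (17.714, -20.377) km/h.
Velocity of ferry relative to patrol boat = (-24.003, -22.937) − (17.714, -20.377) = (-41.716, -2.560) km/h.
Magnitude = |(-41.716, -2.560)| = 41.795 km/h.

41.79 km/h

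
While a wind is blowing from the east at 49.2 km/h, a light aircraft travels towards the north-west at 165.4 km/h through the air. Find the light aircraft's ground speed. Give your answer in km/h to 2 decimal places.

203.19 km/h

Taking east as x and north as y: velocity relative to the air = (-116.955, 116.955) km/h; the air relative to ground = (-49.200, 0.000) km/h.
Velocity relative to ground = (-116.955, 116.955) + (-49.200, 0.000) = (-166.155, 116.955) km/h.
Speed = |(-166.155, 116.955)| = 203.190 km/h.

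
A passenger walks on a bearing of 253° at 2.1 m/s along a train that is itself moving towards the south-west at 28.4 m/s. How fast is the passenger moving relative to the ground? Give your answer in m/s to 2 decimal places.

Taking east as x and north as y: train velocity = (-20.082, -20.082) m/s; passenger velocity relative to train = (-2.008, -0.614) m/s.
Velocity relative to ground = (-20.082, -20.082) + (-2.008, -0.614) = (-22.090, -20.696) m/s.
Speed = |(-22.090, -20.696)| = 30.270 m/s.

30.27 m/s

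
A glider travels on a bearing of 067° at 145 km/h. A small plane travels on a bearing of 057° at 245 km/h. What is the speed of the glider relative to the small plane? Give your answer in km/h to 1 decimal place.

Taking east as x and north as y: glider velocity = (133.473, 56.656) km/h; small plane velocity = (205.474, 133.437) km/h.
Velocity of glider relative to small plane = (133.473, 56.656) − (205.474, 133.437) = (-72.001, -76.781) km/h.
Magnitude = |(-72.001, -76.781)| = 105.259 km/h.

105.3 km/h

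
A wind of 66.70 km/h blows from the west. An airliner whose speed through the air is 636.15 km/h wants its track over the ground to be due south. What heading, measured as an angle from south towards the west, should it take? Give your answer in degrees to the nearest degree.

6°

The wind pushes perpendicular to the desired track; the heading must have a component into the wind equal to 66.70 km/h: 636.15 sin θ = 66.70.
sin θ = 0.1048, so θ = 6.018°.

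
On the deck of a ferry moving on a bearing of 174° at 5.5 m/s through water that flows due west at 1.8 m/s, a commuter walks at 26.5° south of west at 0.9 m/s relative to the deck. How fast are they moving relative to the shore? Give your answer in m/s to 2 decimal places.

In east/north components (m/s): commuter relative to ferry = (-0.805, -0.402); ferry relative to water = (0.575, -5.470); water relative to ground = (-1.800, 0.000).
Sum = (-2.031, -5.871) m/s.
Speed = |(-2.031, -5.871)| = 6.213 m/s.

6.21 m/s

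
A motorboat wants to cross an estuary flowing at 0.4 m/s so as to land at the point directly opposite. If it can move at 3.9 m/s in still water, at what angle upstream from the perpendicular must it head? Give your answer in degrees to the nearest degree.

6°

To cancel the current, the upstream component of the motorboat's velocity must equal the flow: 3.9 sin θ = 0.4.
sin θ = 0.4 / 3.9 = 0.1026.
θ = arcsin(0.1026) = 5.887°.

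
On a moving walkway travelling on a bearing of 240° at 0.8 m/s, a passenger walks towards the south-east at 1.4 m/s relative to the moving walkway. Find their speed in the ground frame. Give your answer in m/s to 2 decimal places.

Taking east as x and north as y: moving walkway velocity = (-0.693, -0.400) m/s; passenger velocity relative to moving walkway = (0.990, -0.990) m/s.
Velocity relative to ground = (-0.693, -0.400) + (0.990, -0.990) = (0.297, -1.390) m/s.
Speed = |(0.297, -1.390)| = 1.421 m/s.

1.42 m/s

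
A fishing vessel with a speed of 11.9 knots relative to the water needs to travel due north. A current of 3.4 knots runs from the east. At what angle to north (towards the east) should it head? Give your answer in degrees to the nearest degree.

17°

The current pushes perpendicular to the desired track; the heading must have a component into the current equal to 3.4 knots: 11.9 sin θ = 3.4.
sin θ = 0.2857, so θ = 16.602°.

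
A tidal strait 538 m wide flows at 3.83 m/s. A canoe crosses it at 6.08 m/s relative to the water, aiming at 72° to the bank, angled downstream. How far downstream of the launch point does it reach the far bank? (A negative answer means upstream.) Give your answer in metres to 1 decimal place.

Perpendicular speed = 5.782 m/s; crossing time = 538 / 5.782 = 93.041 s.
Net downstream speed = 5.709 m/s.
Drift = 5.709 × 93.041 = 531.152 m (downstream).

531.2 m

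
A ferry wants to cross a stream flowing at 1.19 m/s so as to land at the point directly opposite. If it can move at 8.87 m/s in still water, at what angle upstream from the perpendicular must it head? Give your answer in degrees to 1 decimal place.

To cancel the current, the upstream component of the ferry's velocity must equal the flow: 8.87 sin θ = 1.19.
sin θ = 1.19 / 8.87 = 0.1342.
θ = arcsin(0.1342) = 7.710°.

7.7°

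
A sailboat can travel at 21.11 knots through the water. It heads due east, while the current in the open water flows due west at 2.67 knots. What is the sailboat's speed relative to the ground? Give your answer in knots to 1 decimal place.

18.4 knots

Taking east as x and north as y: velocity relative to the water = (21.110, 0.000) knots; the water relative to ground = (-2.670, 0.000) knots.
Velocity relative to ground = (21.110, 0.000) + (-2.670, 0.000) = (18.440, 0.000) knots.
Speed = |(18.440, 0.000)| = 18.440 knots.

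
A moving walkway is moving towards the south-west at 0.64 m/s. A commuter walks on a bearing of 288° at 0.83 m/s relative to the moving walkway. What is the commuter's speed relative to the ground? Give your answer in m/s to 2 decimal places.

Taking east as x and north as y: moving walkway velocity = (-0.453, -0.453) m/s; commuter velocity relative to moving walkway = (-0.789, 0.256) m/s.
Velocity relative to ground = (-0.453, -0.453) + (-0.789, 0.256) = (-1.242, -0.196) m/s.
Speed = |(-1.242, -0.196)| = 1.257 m/s.

1.26 m/s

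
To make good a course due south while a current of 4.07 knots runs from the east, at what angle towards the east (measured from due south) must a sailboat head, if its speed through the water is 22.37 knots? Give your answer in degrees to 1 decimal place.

10.5°

The current pushes perpendicular to the desired track; the heading must have a component into the current equal to 4.07 knots: 22.37 sin θ = 4.07.
sin θ = 0.1819, so θ = 10.483°.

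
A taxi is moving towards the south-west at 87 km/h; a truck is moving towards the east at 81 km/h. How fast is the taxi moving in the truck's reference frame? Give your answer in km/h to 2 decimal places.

Taking east as x and north as y: taxi velocity = (-61.518, -61.518) km/h; truck velocity = (81.000, 0.000) km/h.
Velocity of taxi relative to truck = (-61.518, -61.518) − (81.000, 0.000) = (-142.518, -61.518) km/h.
Magnitude = |(-142.518, -61.518)| = 155.229 km/h.

155.23 km/h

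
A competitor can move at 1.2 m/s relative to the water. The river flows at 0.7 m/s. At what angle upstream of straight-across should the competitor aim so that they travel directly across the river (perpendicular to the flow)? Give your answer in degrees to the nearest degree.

36°

To cancel the current, the upstream component of the competitor's velocity must equal the flow: 1.2 sin θ = 0.7.
sin θ = 0.7 / 1.2 = 0.5833.
θ = arcsin(0.5833) = 35.685°.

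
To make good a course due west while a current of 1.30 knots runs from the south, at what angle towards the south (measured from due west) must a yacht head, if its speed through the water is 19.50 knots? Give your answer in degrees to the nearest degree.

4°

The current pushes perpendicular to the desired track; the heading must have a component into the current equal to 1.30 knots: 19.50 sin θ = 1.30.
sin θ = 0.0667, so θ = 3.823°.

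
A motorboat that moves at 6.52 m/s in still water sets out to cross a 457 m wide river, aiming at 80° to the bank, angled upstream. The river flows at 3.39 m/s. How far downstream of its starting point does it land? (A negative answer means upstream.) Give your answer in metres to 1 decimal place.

Perpendicular speed = 6.421 m/s; crossing time = 457 / 6.421 = 71.173 s.
Net downstream speed = 2.258 m/s.
Drift = 2.258 × 71.173 = 160.696 m (downstream).

160.7 m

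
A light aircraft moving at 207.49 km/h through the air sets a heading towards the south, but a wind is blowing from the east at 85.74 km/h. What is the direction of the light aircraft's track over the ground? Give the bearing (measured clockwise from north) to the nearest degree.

Taking east as x and north as y: velocity relative to the air = (0.000, -207.490) km/h; the air relative to ground = (-85.740, 0.000) km/h.
Velocity relative to ground = (0.000, -207.490) + (-85.740, 0.000) = (-85.740, -207.490) km/h.
Bearing = atan2(-85.74, -207.49) = 202.45° clockwise from north.

202°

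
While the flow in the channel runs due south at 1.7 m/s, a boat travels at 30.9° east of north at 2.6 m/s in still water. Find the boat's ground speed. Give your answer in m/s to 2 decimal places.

1.44 m/s

Taking east as x and north as y: velocity relative to the water = (1.335, 2.231) m/s; the water relative to ground = (0.000, -1.700) m/s.
Velocity relative to ground = (1.335, 2.231) + (0.000, -1.700) = (1.335, 0.531) m/s.
Speed = |(1.335, 0.531)| = 1.437 m/s.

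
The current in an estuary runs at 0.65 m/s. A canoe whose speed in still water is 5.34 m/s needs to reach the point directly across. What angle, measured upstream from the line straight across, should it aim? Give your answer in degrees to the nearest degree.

7°

To cancel the current, the upstream component of the canoe's velocity must equal the flow: 5.34 sin θ = 0.65.
sin θ = 0.65 / 5.34 = 0.1217.
θ = arcsin(0.1217) = 6.992°.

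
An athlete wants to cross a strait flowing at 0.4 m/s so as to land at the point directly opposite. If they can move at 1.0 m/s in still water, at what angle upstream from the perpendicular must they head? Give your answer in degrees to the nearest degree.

To cancel the current, the upstream component of the athlete's velocity must equal the flow: 1.0 sin θ = 0.4.
sin θ = 0.4 / 1.0 = 0.4000.
θ = arcsin(0.4000) = 23.578°.

24°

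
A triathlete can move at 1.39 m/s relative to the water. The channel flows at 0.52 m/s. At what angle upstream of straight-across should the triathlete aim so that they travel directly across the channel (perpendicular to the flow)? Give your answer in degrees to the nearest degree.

22°

To cancel the current, the upstream component of the triathlete's velocity must equal the flow: 1.39 sin θ = 0.52.
sin θ = 0.52 / 1.39 = 0.3741.
θ = arcsin(0.3741) = 21.969°.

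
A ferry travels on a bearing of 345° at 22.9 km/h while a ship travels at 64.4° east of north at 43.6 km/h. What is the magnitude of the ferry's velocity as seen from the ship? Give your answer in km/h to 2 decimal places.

Taking east as x and north as y: ferry velocity = (-5.927, 22.120) km/h; ship velocity = (39.320, 18.839) km/h.
Velocity of ferry relative to ship = (-5.927, 22.120) − (39.320, 18.839) = (-45.247, 3.281) km/h.
Magnitude = |(-45.247, 3.281)| = 45.366 km/h.

45.37 km/h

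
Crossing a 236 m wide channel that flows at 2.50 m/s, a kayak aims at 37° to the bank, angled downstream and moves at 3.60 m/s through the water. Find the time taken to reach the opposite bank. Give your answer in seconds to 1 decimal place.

108.9 s

The component of the kayak's velocity perpendicular to the bank is 3.60 × sin 37° = 2.167 m/s.
Only the cross-stream component determines the crossing time; the current contributes nothing perpendicular to the bank.
Time = 236 / 2.167 = 108.930 s.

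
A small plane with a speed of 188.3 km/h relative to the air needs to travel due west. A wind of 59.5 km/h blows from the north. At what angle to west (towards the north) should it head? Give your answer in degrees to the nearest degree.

The wind pushes perpendicular to the desired track; the heading must have a component into the wind equal to 59.5 km/h: 188.3 sin θ = 59.5.
sin θ = 0.3160, so θ = 18.420°.

18°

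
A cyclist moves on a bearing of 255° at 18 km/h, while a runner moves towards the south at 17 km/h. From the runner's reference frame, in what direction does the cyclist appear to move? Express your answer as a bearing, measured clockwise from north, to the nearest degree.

305°

Taking east as x and north as y: cyclist velocity = (-17.387, -4.659) km/h; runner velocity = (0.000, -17.000) km/h.
Velocity of cyclist relative to runner = (-17.387, -4.659) − (0.000, -17.000) = (-17.387, 12.341) km/h.
Bearing = atan2(-17.39, 12.34) = 305.37° clockwise from north.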